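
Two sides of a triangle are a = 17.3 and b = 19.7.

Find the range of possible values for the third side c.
Triangle inequality: |a − b| < c < a + b
|a − b| = |17.3 − 19.7| = 2.4
a + b = 17.3 + 19.7 = 37

2.4 < c < 37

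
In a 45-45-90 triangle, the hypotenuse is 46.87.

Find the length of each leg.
In a 45-45-90 triangle hypotenuse = leg·√2, so leg = hypotenuse/√2.
Leg = 46.87/√2 ≈ 46.87/1.41421 ≈ 33.1421

Each leg = 33.14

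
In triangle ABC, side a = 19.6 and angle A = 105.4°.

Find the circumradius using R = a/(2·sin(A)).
R = a/(2·sin(A)) = 19.6/(2·sin(105.4°))
sin(105.4°) ≈ 0.964095
R ≈ 19.6/(2·0.964095) = 19.6/1.92819 ≈ 10.165

R = 10.16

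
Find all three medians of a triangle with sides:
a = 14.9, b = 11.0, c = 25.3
Median formula: m_a = ½√(2b² + 2c² − a²) (and cyclically). a² = 222.01, b² = 121, c² = 640.09.
m_a = ½√(2·121 + 2·640.09 − 222.01) = ½√1300.17 ≈ ½·36.0579 ≈ 18.0289
m_b = ½√(2·222.01 + 2·640.09 − 121) = ½√1603.2 ≈ ½·40.04 ≈ 20.02
m_c = ½√(2·222.01 + 2·121 − 640.09) = ½√45.93 ≈ ½·6.77717 ≈ 3.38858

m_a = 18.03, m_b = 20.02, m_c = 3.389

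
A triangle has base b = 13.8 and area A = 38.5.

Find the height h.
A = ½·b·h  ⇒  h = 2A/b = 2·38.5/13.8 = 77/13.8 ≈ 5.57971

h = 5.58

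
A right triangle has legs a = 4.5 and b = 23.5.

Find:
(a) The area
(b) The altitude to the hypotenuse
(a) The legs are perpendicular, so Area = ½·a·b = ½·4.5·23.5 = ½·105.75 = 52.875
(b) Hypotenuse c = √(a² + b²) = √(20.25 + 552.25) = √572.5 ≈ 23.927
    Area = ½·c·h_c  ⇒  h_c = 2·Area/c = 105.75/23.927 ≈ 4.4197

Area = 52.875, h_c = 4.42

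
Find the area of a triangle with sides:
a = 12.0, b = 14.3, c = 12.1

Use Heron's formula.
s = (12.0 + 14.3 + 12.1)/2 = 38.4/2 = 19.2
s − a = 7.2, s − b = 4.9, s − c = 7.1
s(s−a)(s−b)(s−c) = 19.2·7.2·4.9·7.1 ≈ 4809.37
Area = √4809.37 ≈ 69.3496

Area = 69.35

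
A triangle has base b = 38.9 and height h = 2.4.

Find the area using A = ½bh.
A = ½·b·h = ½·38.9·2.4 = ½·93.36 = 46.68

Area = 46.68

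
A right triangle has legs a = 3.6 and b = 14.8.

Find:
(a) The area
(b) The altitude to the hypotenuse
(a) The legs are perpendicular, so Area = ½·a·b = ½·3.6·14.8 = ½·53.28 = 26.64
(b) Hypotenuse c = √(a² + b²) = √(12.96 + 219.04) = √232 ≈ 15.2315
    Area = ½·c·h_c  ⇒  h_c = 2·Area/c = 53.28/15.2315 ≈ 3.498

Area = 26.64, h_c = 3.498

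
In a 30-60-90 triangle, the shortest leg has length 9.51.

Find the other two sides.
In a 30-60-90 triangle the sides are in ratio 1 : √3 : 2 (short leg : long leg : hypotenuse).
Long leg = 9.51·√3 ≈ 9.51·1.73205 ≈ 16.4718
Hypotenuse = 2·9.51 = 19.02

Long leg = 9.51√3 = 16.47, Hypotenuse = 19.02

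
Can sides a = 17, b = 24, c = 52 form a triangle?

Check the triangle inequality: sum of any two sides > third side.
a + b vs c: 17 + 24 = 41 ≤ 52  ✗
a + c vs b: 17 + 52 = 69 > 24  ✓
b + c vs a: 24 + 52 = 76 > 17  ✓

No: 17 + 24 = 41 is not > 52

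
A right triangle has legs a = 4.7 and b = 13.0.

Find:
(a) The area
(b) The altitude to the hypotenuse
(a) The legs are perpendicular, so Area = ½·a·b = ½·4.7·13.0 = ½·61.1 = 30.55
(b) Hypotenuse c = √(a² + b²) = √(22.09 + 169) = √191.09 ≈ 13.8235
    Area = ½·c·h_c  ⇒  h_c = 2·Area/c = 61.1/13.8235 ≈ 4.42

Area = 30.55, h_c = 4.42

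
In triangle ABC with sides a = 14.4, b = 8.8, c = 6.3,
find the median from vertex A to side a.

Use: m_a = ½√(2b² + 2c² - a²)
m_a = ½√(2·8.8² + 2·6.3² − 14.4²) = ½√(2·77.44 + 2·39.69 − 207.36) = ½√(154.88 + 79.38 − 207.36) = ½√26.9
√26.9 ≈ 5.18652, so m_a ≈ 2.59326

m_a = 2.593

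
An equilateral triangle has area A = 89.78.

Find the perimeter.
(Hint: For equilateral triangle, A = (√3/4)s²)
A = (√3/4)s²  ⇒  s² = 4A/√3 = 4·89.78/√3 = 359.12/1.73205 ≈ 207.338
s ≈ √207.338 ≈ 14.3992
Perimeter = 3s ≈ 3·14.3992 ≈ 43.1977

Perimeter = 43.2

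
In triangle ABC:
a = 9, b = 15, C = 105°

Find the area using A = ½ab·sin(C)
A = ½·a·b·sin(C) = ½·9·15·sin(105°)
sin(105°) ≈ 0.965926
A ≈ ½·135·0.965926 = 67.5·0.965926 ≈ 65.2

Area = 65.2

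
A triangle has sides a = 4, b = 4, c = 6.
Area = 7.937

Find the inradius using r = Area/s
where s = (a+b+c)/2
s = (4 + 4 + 6)/2 = 14/2 = 7
r = Area/s = 7.937/7 ≈ 1.13386

r = 1.134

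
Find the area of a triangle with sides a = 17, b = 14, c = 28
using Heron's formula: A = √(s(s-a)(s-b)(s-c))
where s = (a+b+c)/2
s = (17 + 14 + 28)/2 = 59/2 = 29.5
s − a = 12.5, s − b = 15.5, s − c = 1.5
s(s−a)(s−b)(s−c) = 29.5·12.5·15.5·1.5 = 8573.4375
Area = √8573.4375 ≈ 92.5929

s = 29.5, Area = 92.59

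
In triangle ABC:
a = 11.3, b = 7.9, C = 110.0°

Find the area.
Two sides and the included angle (SAS): A = ½·a·b·sin(C) = ½·11.3·7.9·sin(110.0°)
sin(110.0°) ≈ 0.939693
A ≈ ½·89.27·0.939693 = 44.635·0.939693 ≈ 41.9432

Area = 41.94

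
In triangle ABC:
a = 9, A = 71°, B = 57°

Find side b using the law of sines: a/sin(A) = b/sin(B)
a/sin(A) = b/sin(B)  ⇒  b = a·sin(B)/sin(A) = 9·sin(57°)/sin(71°)
sin(57°) ≈ 0.838671, sin(71°) ≈ 0.945519
b ≈ 9·0.838671/0.945519 ≈ 7.54804/0.945519 ≈ 7.98296

b = 7.983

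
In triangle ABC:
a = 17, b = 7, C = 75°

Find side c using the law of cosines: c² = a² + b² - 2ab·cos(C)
c² = 17² + 7² − 2·17·7·cos(75°)
cos(75°) ≈ 0.258819
c² ≈ 289 + 49 − 238·(0.258819) ≈ 338 − 61.5989 ≈ 276.401
c ≈ √276.401 ≈ 16.6253

c = 16.63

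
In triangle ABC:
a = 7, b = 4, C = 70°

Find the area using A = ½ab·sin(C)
A = ½·a·b·sin(C) = ½·7·4·sin(70°)
sin(70°) ≈ 0.939693
A ≈ ½·28·0.939693 = 14·0.939693 ≈ 13.1557

Area = 13.16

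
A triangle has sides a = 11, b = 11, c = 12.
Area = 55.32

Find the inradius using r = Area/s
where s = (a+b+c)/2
s = (11 + 11 + 12)/2 = 34/2 = 17
r = Area/s = 55.32/17 ≈ 3.25412

r = 3.254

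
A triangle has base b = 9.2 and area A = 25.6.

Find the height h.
A = ½·b·h  ⇒  h = 2A/b = 2·25.6/9.2 = 51.2/9.2 ≈ 5.56522

h = 5.565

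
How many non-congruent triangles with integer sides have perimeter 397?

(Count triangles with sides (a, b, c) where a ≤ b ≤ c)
Let a ≤ b ≤ c with a + b + c = 397. The only binding inequality is a + b > c, i.e. 397 − c > c, so c < 397/2; and c ≥ 397/3 since c is the largest side.
So 133 ≤ c ≤ 198. For each c, b runs from ⌈(397 − c)/2⌉ up to c (then a = 397 − b − c satisfies 1 ≤ a ≤ b automatically), giving c − ⌈(397 − c)/2⌉ + 1 choices.
Summing over c: 2 + 3 + 5 + 6 + … + 98 + 99  (66 terms, c = 133, …, 198) = 3333
Check (closed form: nearest integer to p²/48 for even p, (p+3)²/48 for odd p): (397+3)²/48 = 400²/48 = 160000/48 ≈ 3333.33 → 3333

3333 triangles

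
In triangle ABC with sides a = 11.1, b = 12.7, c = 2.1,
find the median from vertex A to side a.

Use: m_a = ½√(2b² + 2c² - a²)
m_a = ½√(2·12.7² + 2·2.1² − 11.1²) = ½√(2·161.29 + 2·4.41 − 123.21) = ½√(322.58 + 8.82 − 123.21) = ½√208.19
√208.19 ≈ 14.4288, so m_a ≈ 7.2144

m_a = 7.214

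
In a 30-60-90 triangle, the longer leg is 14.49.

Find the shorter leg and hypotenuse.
In a 30-60-90 triangle the sides are in ratio 1 : √3 : 2, so short leg = long leg/√3 and hypotenuse = 2·(short leg).
Short leg = 14.49/√3 ≈ 14.49/1.73205 ≈ 8.36581
Hypotenuse = 2·8.36581 ≈ 16.7316

Short leg = 8.366, Hypotenuse = 16.73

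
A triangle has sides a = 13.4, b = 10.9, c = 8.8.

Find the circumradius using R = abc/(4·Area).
First find the area with Heron's formula.
s = (13.4 + 10.9 + 8.8)/2 = 16.55
Area = √(s(s−a)(s−b)(s−c)) = √(16.55·3.15·5.65·7.75) ≈ √2282.75 ≈ 47.7782
abc = 13.4·10.9·8.8 = 1285.328
R = abc/(4·Area) ≈ 1285.328/(4·47.7782) = 1285.328/191.113 ≈ 6.7255

R = 6.726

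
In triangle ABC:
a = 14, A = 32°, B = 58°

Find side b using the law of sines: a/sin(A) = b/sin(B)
a/sin(A) = b/sin(B)  ⇒  b = a·sin(B)/sin(A) = 14·sin(58°)/sin(32°)
sin(58°) ≈ 0.848048, sin(32°) ≈ 0.529919
b ≈ 14·0.848048/0.529919 ≈ 11.8727/0.529919 ≈ 22.4047

b = 22.4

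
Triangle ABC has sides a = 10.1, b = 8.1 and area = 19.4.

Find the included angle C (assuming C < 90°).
Area = ½·a·b·sin(C)  ⇒  sin(C) = 2·Area/(a·b) = 2·19.4/(10.1·8.1) = 38.8/81.81 ≈ 0.47427
C = arcsin(0.47427) ≈ 28.3118° (taking the acute solution since C < 90°)

C = 28.31°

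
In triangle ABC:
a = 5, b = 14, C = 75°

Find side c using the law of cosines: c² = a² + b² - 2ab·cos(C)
c² = 5² + 14² − 2·5·14·cos(75°)
cos(75°) ≈ 0.258819
c² ≈ 25 + 196 − 140·(0.258819) ≈ 221 − 36.2347 ≈ 184.765
c ≈ √184.765 ≈ 13.5928

c = 13.59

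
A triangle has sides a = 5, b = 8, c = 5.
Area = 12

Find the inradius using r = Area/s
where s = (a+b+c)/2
s = (5 + 8 + 5)/2 = 18/2 = 9
r = Area/s = 12/9 ≈ 1.33333

r = 1.333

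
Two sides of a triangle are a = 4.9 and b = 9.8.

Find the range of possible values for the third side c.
Triangle inequality: |a − b| < c < a + b
|a − b| = |4.9 − 9.8| = 4.9
a + b = 4.9 + 9.8 = 14.7

4.9 < c < 14.7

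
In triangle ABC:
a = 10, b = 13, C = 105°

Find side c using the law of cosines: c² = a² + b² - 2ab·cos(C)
c² = 10² + 13² − 2·10·13·cos(105°)
cos(105°) ≈ -0.258819
c² ≈ 100 + 169 − 260·(-0.258819) ≈ 269 + 67.293 ≈ 336.293
c ≈ √336.293 ≈ 18.3383

c = 18.34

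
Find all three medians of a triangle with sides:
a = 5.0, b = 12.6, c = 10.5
Median formula: m_a = ½√(2b² + 2c² − a²) (and cyclically). a² = 25, b² = 158.76, c² = 110.25.
m_a = ½√(2·158.76 + 2·110.25 − 25) = ½√513.02 ≈ ½·22.6499 ≈ 11.325
m_b = ½√(2·25 + 2·110.25 − 158.76) = ½√111.74 ≈ ½·10.5707 ≈ 5.28536
m_c = ½√(2·25 + 2·158.76 − 110.25) = ½√257.27 ≈ ½·16.0396 ≈ 8.01982

m_a = 11.32, m_b = 5.285, m_c = 8.02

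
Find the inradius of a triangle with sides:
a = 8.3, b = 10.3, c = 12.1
r = Area/s where s is the semi-perimeter.
s = (8.3 + 10.3 + 12.1)/2 = 30.7/2 = 15.35
Area = √(s(s−a)(s−b)(s−c)) = √(15.35·7.05·5.05·3.25) ≈ √1776.12 ≈ 42.144
r ≈ 42.144/15.35 ≈ 2.74554

r = 2.746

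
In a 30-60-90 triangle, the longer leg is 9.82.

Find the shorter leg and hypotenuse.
In a 30-60-90 triangle the sides are in ratio 1 : √3 : 2, so short leg = long leg/√3 and hypotenuse = 2·(short leg).
Short leg = 9.82/√3 ≈ 9.82/1.73205 ≈ 5.66958
Hypotenuse = 2·5.66958 ≈ 11.3392

Short leg = 5.67, Hypotenuse = 11.34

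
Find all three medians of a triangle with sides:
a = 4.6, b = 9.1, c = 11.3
Median formula: m_a = ½√(2b² + 2c² − a²) (and cyclically). a² = 21.16, b² = 82.81, c² = 127.69.
m_a = ½√(2·82.81 + 2·127.69 − 21.16) = ½√399.84 ≈ ½·19.996 ≈ 9.998
m_b = ½√(2·21.16 + 2·127.69 − 82.81) = ½√214.89 ≈ ½·14.6591 ≈ 7.32956
m_c = ½√(2·21.16 + 2·82.81 − 127.69) = ½√80.25 ≈ ½·8.95824 ≈ 4.47912

m_a = 9.998, m_b = 7.33, m_c = 4.479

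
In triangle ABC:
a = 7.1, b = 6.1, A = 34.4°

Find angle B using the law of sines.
a/sin(A) = b/sin(B)  ⇒  sin(B) = b·sin(A)/a = 6.1·sin(34.4°)/7.1
sin(34.4°) ≈ 0.564967
sin(B) ≈ 6.1·0.564967/7.1 ≈ 3.4463/7.1 ≈ 0.485394
B = arcsin(0.485394) ≈ 29.0383°
(Since b ≤ a we need B ≤ A, so the obtuse alternative 180° − 29.0383° ≈ 150.962° is rejected.)

B = 29.04°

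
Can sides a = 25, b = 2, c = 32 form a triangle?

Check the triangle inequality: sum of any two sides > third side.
a + b vs c: 25 + 2 = 27 ≤ 32  ✗
a + c vs b: 25 + 32 = 57 > 2  ✓
b + c vs a: 2 + 32 = 34 > 25  ✓

No: 25 + 2 = 27 is not > 32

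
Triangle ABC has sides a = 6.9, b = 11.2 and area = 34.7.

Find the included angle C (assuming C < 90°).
Area = ½·a·b·sin(C)  ⇒  sin(C) = 2·Area/(a·b) = 2·34.7/(6.9·11.2) = 69.4/77.28 ≈ 0.898033
C = arcsin(0.898033) ≈ 63.9007° (taking the acute solution since C < 90°)

C = 63.9°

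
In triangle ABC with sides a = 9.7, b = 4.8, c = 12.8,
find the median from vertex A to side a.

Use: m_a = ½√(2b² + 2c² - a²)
m_a = ½√(2·4.8² + 2·12.8² − 9.7²) = ½√(2·23.04 + 2·163.84 − 94.09) = ½√(46.08 + 327.68 − 94.09) = ½√279.67
√279.67 ≈ 16.7233, so m_a ≈ 8.36167

m_a = 8.362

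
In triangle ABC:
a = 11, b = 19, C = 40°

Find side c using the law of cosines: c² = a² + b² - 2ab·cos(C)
c² = 11² + 19² − 2·11·19·cos(40°)
cos(40°) ≈ 0.766044
c² ≈ 121 + 361 − 418·(0.766044) ≈ 482 − 320.207 ≈ 161.793
c ≈ √161.793 ≈ 12.7198

c = 12.72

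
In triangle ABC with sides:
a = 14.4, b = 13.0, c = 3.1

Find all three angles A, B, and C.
Law of cosines for each angle (a² = 207.36, b² = 169, c² = 9.61):
cos(A) = (b² + c² − a²)/(2bc) = (169 + 9.61 − 207.36)/(2·13.0·3.1) = -28.75/80.6 ≈ -0.3567  ⇒  A ≈ 110.898°
cos(B) = (a² + c² − b²)/(2ac) = (207.36 + 9.61 − 169)/(2·14.4·3.1) = 47.97/89.28 ≈ 0.537298  ⇒  B ≈ 57.5001°
cos(C) = (a² + b² − c²)/(2ab) = (207.36 + 169 − 9.61)/(2·14.4·13.0) = 366.75/374.4 ≈ 0.979567  ⇒  C ≈ 11.6023°
Check: A + B + C ≈ 180°

A = 110.9°, B = 57.5°, C = 11.6°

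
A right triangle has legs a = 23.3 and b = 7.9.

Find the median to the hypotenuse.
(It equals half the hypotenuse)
Hypotenuse c = √(a² + b²) = √(542.89 + 62.41) = √605.3 ≈ 24.6028
Median to hypotenuse = c/2 ≈ 24.6028/2 ≈ 12.3014

Median = 12.3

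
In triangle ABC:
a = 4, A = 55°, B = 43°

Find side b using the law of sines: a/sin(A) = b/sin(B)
a/sin(A) = b/sin(B)  ⇒  b = a·sin(B)/sin(A) = 4·sin(43°)/sin(55°)
sin(43°) ≈ 0.681998, sin(55°) ≈ 0.819152
b ≈ 4·0.681998/0.819152 ≈ 2.72799/0.819152 ≈ 3.33027

b = 3.33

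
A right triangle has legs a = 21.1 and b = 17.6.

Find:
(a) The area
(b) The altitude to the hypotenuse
(a) The legs are perpendicular, so Area = ½·a·b = ½·21.1·17.6 = ½·371.36 = 185.68
(b) Hypotenuse c = √(a² + b²) = √(445.21 + 309.76) = √754.97 ≈ 27.4767
    Area = ½·c·h_c  ⇒  h_c = 2·Area/c = 371.36/27.4767 ≈ 13.5154

Area = 185.68, h_c = 13.52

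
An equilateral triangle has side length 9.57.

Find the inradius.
r = Area/s with s the semi-perimeter.
Area = (√3/4)·9.57² = (√3/4)·91.5849 ≈ 0.433013·91.5849 ≈ 39.6574
s = 3·9.57/2 = 14.355
r ≈ 39.6574/14.355 ≈ 2.76262
(Equivalently r = side/(2√3) = 9.57/3.4641 ≈ 2.76262.)

r = 2.763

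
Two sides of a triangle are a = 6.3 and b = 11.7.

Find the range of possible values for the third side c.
Triangle inequality: |a − b| < c < a + b
|a − b| = |6.3 − 11.7| = 5.4
a + b = 6.3 + 11.7 = 18

5.4 < c < 18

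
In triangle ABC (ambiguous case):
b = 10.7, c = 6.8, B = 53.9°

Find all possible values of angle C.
b/sin(B) = c/sin(C)  ⇒  sin(C) = c·sin(B)/b = 6.8·sin(53.9°)/10.7
sin(53.9°) ≈ 0.80799
sin(C) ≈ 6.8·0.80799/10.7 ≈ 5.49433/10.7 ≈ 0.513489
Candidate 1: C₁ = arcsin(0.513489) ≈ 30.8965°  →  A = 180° − 53.9° − 30.8965° ≈ 95.2035° > 0, valid
Candidate 2: C₂ = 180° − C₁ ≈ 149.103°  →  A = 180° − 53.9° − 149.103° ≈ -23.0035° ≤ 0, not a valid triangle

C = 30.9° (one solution)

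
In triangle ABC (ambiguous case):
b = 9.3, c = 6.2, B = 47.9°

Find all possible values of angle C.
b/sin(B) = c/sin(C)  ⇒  sin(C) = c·sin(B)/b = 6.2·sin(47.9°)/9.3
sin(47.9°) ≈ 0.741976
sin(C) ≈ 6.2·0.741976/9.3 ≈ 4.60025/9.3 ≈ 0.494651
Candidate 1: C₁ = arcsin(0.494651) ≈ 29.6467°  →  A = 180° − 47.9° − 29.6467° ≈ 102.453° > 0, valid
Candidate 2: C₂ = 180° − C₁ ≈ 150.353°  →  A = 180° − 47.9° − 150.353° ≈ -18.2533° ≤ 0, not a valid triangle

C = 29.65° (one solution)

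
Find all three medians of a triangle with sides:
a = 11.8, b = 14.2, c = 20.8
Median formula: m_a = ½√(2b² + 2c² − a²) (and cyclically). a² = 139.24, b² = 201.64, c² = 432.64.
m_a = ½√(2·201.64 + 2·432.64 − 139.24) = ½√1129.32 ≈ ½·33.6054 ≈ 16.8027
m_b = ½√(2·139.24 + 2·432.64 − 201.64) = ½√942.12 ≈ ½·30.694 ≈ 15.347
m_c = ½√(2·139.24 + 2·201.64 − 432.64) = ½√249.12 ≈ ½·15.7835 ≈ 7.89177

m_a = 16.8, m_b = 15.35, m_c = 7.892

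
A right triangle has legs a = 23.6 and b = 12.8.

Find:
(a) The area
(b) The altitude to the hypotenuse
(a) The legs are perpendicular, so Area = ½·a·b = ½·23.6·12.8 = ½·302.08 = 151.04
(b) Hypotenuse c = √(a² + b²) = √(556.96 + 163.84) = √720.8 ≈ 26.8477
    Area = ½·c·h_c  ⇒  h_c = 2·Area/c = 302.08/26.8477 ≈ 11.2516

Area = 151.04, h_c = 11.25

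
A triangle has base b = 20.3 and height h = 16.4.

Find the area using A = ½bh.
A = ½·b·h = ½·20.3·16.4 = ½·332.92 = 166.46

Area = 166.46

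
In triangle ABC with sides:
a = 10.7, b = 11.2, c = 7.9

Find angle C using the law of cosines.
c² = a² + b² − 2ab·cos(C)  ⇒  cos(C) = (a² + b² − c²)/(2ab)
cos(C) = (10.7² + 11.2² − 7.9²)/(2·10.7·11.2) = (114.49 + 125.44 − 62.41)/239.68 = 177.52/239.68 ≈ 0.740654
C = arccos(0.740654) ≈ 42.2128°

C = 42.21°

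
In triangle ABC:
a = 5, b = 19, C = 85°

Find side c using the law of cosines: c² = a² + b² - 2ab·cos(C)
c² = 5² + 19² − 2·5·19·cos(85°)
cos(85°) ≈ 0.0871557
c² ≈ 25 + 361 − 190·(0.0871557) ≈ 386 − 16.5596 ≈ 369.44
c ≈ √369.44 ≈ 19.2208

c = 19.22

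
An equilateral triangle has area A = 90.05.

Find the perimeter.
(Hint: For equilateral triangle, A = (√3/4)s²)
A = (√3/4)s²  ⇒  s² = 4A/√3 = 4·90.05/√3 = 360.2/1.73205 ≈ 207.962
s ≈ √207.962 ≈ 14.4209
Perimeter = 3s ≈ 3·14.4209 ≈ 43.2626

Perimeter = 43.26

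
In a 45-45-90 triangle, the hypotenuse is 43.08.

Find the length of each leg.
In a 45-45-90 triangle hypotenuse = leg·√2, so leg = hypotenuse/√2.
Leg = 43.08/√2 ≈ 43.08/1.41421 ≈ 30.4622

Each leg = 30.46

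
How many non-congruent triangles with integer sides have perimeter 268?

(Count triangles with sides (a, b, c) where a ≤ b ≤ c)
Let a ≤ b ≤ c with a + b + c = 268. The only binding inequality is a + b > c, i.e. 268 − c > c, so c < 268/2; and c ≥ 268/3 since c is the largest side.
So 90 ≤ c ≤ 133. For each c, b runs from ⌈(268 − c)/2⌉ up to c (then a = 268 − b − c satisfies 1 ≤ a ≤ b automatically), giving c − ⌈(268 − c)/2⌉ + 1 choices.
Summing over c: 2 + 3 + 5 + 6 + … + 65 + 66  (44 terms, c = 90, …, 133) = 1496
Check (closed form: nearest integer to p²/48 for even p, (p+3)²/48 for odd p): 268²/48 = 71824/48 ≈ 1496.33 → 1496

1496 triangles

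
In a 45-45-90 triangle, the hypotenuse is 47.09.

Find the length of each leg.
In a 45-45-90 triangle hypotenuse = leg·√2, so leg = hypotenuse/√2.
Leg = 47.09/√2 ≈ 47.09/1.41421 ≈ 33.2977

Each leg = 33.3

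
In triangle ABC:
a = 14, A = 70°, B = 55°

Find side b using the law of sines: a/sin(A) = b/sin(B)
a/sin(A) = b/sin(B)  ⇒  b = a·sin(B)/sin(A) = 14·sin(55°)/sin(70°)
sin(55°) ≈ 0.819152, sin(70°) ≈ 0.939693
b ≈ 14·0.819152/0.939693 ≈ 11.4681/0.939693 ≈ 12.2041

b = 12.2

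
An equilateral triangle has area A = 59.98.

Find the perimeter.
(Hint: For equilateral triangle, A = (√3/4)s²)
A = (√3/4)s²  ⇒  s² = 4A/√3 = 4·59.98/√3 = 239.92/1.73205 ≈ 138.518
s ≈ √138.518 ≈ 11.7694
Perimeter = 3s ≈ 3·11.7694 ≈ 35.3081

Perimeter = 35.31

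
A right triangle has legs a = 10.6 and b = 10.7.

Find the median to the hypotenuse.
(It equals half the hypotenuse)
Hypotenuse c = √(a² + b²) = √(112.36 + 114.49) = √226.85 ≈ 15.0615
Median to hypotenuse = c/2 ≈ 15.0615/2 ≈ 7.53077

Median = 7.531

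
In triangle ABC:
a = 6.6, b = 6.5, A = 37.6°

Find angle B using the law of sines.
a/sin(A) = b/sin(B)  ⇒  sin(B) = b·sin(A)/a = 6.5·sin(37.6°)/6.6
sin(37.6°) ≈ 0.610145
sin(B) ≈ 6.5·0.610145/6.6 ≈ 3.96594/6.6 ≈ 0.600901
B = arcsin(0.600901) ≈ 36.9344°
(Since b ≤ a we need B ≤ A, so the obtuse alternative 180° − 36.9344° ≈ 143.066° is rejected.)

B = 36.93°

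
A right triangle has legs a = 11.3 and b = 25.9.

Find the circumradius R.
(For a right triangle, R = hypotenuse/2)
Hypotenuse c = √(a² + b²) = √(127.69 + 670.81) = √798.5 ≈ 28.2577
R = c/2 ≈ 28.2577/2 ≈ 14.1289

R = 14.13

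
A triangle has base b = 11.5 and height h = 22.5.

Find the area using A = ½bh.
A = ½·b·h = ½·11.5·22.5 = ½·258.75 = 129.375

Area = 129.375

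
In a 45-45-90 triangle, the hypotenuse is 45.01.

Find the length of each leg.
In a 45-45-90 triangle hypotenuse = leg·√2, so leg = hypotenuse/√2.
Leg = 45.01/√2 ≈ 45.01/1.41421 ≈ 31.8269

Each leg = 31.83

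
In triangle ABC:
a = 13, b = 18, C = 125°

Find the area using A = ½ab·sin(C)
A = ½·a·b·sin(C) = ½·13·18·sin(125°)
sin(125°) ≈ 0.819152
A ≈ ½·234·0.819152 = 117·0.819152 ≈ 95.8408

Area = 95.84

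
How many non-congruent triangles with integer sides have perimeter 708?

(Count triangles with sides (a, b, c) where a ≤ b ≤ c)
Let a ≤ b ≤ c with a + b + c = 708. The only binding inequality is a + b > c, i.e. 708 − c > c, so c < 708/2; and c ≥ 708/3 since c is the largest side.
So 236 ≤ c ≤ 353. For each c, b runs from ⌈(708 − c)/2⌉ up to c (then a = 708 − b − c satisfies 1 ≤ a ≤ b automatically), giving c − ⌈(708 − c)/2⌉ + 1 choices.
Summing over c: 1 + 2 + 4 + 5 + … + 175 + 176  (118 terms, c = 236, …, 353) = 10443
Check (closed form: nearest integer to p²/48 for even p, (p+3)²/48 for odd p): 708²/48 = 501264/48 ≈ 10443.00 → 10443

10443 triangles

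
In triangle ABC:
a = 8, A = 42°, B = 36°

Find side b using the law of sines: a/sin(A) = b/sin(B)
a/sin(A) = b/sin(B)  ⇒  b = a·sin(B)/sin(A) = 8·sin(36°)/sin(42°)
sin(36°) ≈ 0.587785, sin(42°) ≈ 0.669131
b ≈ 8·0.587785/0.669131 ≈ 4.70228/0.669131 ≈ 7.02745

b = 7.027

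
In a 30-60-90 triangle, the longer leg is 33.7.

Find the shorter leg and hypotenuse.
In a 30-60-90 triangle the sides are in ratio 1 : √3 : 2, so short leg = long leg/√3 and hypotenuse = 2·(short leg).
Short leg = 33.7/√3 ≈ 33.7/1.73205 ≈ 19.4567
Hypotenuse = 2·19.4567 ≈ 38.9134

Short leg = 19.46, Hypotenuse = 38.91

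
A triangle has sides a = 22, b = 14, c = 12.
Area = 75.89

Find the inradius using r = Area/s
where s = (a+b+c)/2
s = (22 + 14 + 12)/2 = 48/2 = 24
r = Area/s = 75.89/24 ≈ 3.16208

r = 3.162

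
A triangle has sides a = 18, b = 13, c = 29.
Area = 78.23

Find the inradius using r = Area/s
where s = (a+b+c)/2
s = (18 + 13 + 29)/2 = 60/2 = 30
r = Area/s = 78.23/30 ≈ 2.60767

r = 2.608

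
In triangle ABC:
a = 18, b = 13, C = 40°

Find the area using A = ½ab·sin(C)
A = ½·a·b·sin(C) = ½·18·13·sin(40°)
sin(40°) ≈ 0.642788
A ≈ ½·234·0.642788 = 117·0.642788 ≈ 75.2062

Area = 75.21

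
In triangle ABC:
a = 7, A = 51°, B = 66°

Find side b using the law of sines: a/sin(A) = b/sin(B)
a/sin(A) = b/sin(B)  ⇒  b = a·sin(B)/sin(A) = 7·sin(66°)/sin(51°)
sin(66°) ≈ 0.913545, sin(51°) ≈ 0.777146
b ≈ 7·0.913545/0.777146 ≈ 6.39482/0.777146 ≈ 8.22859

b = 8.229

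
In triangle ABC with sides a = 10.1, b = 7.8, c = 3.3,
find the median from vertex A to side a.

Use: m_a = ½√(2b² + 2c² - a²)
m_a = ½√(2·7.8² + 2·3.3² − 10.1²) = ½√(2·60.84 + 2·10.89 − 102.01) = ½√(121.68 + 21.78 − 102.01) = ½√41.45
√41.45 ≈ 6.43817, so m_a ≈ 3.21908

m_a = 3.219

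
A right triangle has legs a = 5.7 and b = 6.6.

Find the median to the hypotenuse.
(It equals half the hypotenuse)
Hypotenuse c = √(a² + b²) = √(32.49 + 43.56) = √76.05 ≈ 8.72067
Median to hypotenuse = c/2 ≈ 8.72067/2 ≈ 4.36033

Median = 4.36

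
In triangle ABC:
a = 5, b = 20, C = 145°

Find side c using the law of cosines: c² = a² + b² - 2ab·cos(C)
c² = 5² + 20² − 2·5·20·cos(145°)
cos(145°) ≈ -0.819152
c² ≈ 25 + 400 − 200·(-0.819152) ≈ 425 + 163.83 ≈ 588.83
c ≈ √588.83 ≈ 24.2658

c = 24.27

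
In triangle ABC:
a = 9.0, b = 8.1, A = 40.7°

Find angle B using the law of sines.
a/sin(A) = b/sin(B)  ⇒  sin(B) = b·sin(A)/a = 8.1·sin(40.7°)/9.0
sin(40.7°) ≈ 0.652098
sin(B) ≈ 8.1·0.652098/9.0 ≈ 5.282/9.0 ≈ 0.586889
B = arcsin(0.586889) ≈ 35.9365°
(Since b ≤ a we need B ≤ A, so the obtuse alternative 180° − 35.9365° ≈ 144.063° is rejected.)

B = 35.94°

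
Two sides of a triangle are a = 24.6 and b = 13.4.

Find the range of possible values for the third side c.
Triangle inequality: |a − b| < c < a + b
|a − b| = |24.6 − 13.4| = 11.2
a + b = 24.6 + 13.4 = 38

11.2 < c < 38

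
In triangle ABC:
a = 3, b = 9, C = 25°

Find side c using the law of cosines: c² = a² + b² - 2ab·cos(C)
c² = 3² + 9² − 2·3·9·cos(25°)
cos(25°) ≈ 0.906308
c² ≈ 9 + 81 − 54·(0.906308) ≈ 90 − 48.9406 ≈ 41.0594
c ≈ √41.0594 ≈ 6.40776

c = 6.408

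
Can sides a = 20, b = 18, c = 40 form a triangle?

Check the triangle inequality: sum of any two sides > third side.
a + b vs c: 20 + 18 = 38 ≤ 40  ✗
a + c vs b: 20 + 40 = 60 > 18  ✓
b + c vs a: 18 + 40 = 58 > 20  ✓

No: 20 + 18 = 38 is not > 40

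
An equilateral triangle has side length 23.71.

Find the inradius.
r = Area/s with s the semi-perimeter.
Area = (√3/4)·23.71² = (√3/4)·562.1641 ≈ 0.433013·562.1641 ≈ 243.424
s = 3·23.71/2 = 35.565
r ≈ 243.424/35.565 ≈ 6.84449
(Equivalently r = side/(2√3) = 23.71/3.4641 ≈ 6.84449.)

r = 6.844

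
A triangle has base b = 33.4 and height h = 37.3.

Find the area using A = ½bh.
A = ½·b·h = ½·33.4·37.3 = ½·1245.82 = 622.91

Area = 622.91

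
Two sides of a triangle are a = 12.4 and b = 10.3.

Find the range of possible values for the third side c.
Triangle inequality: |a − b| < c < a + b
|a − b| = |12.4 − 10.3| = 2.1
a + b = 12.4 + 10.3 = 22.7

2.1 < c < 22.7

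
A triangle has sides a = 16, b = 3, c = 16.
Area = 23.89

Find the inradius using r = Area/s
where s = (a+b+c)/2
s = (16 + 3 + 16)/2 = 35/2 = 17.5
r = Area/s = 23.89/17.5 ≈ 1.36514

r = 1.365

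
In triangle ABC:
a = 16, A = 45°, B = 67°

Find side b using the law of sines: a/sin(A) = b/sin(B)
a/sin(A) = b/sin(B)  ⇒  b = a·sin(B)/sin(A) = 16·sin(67°)/sin(45°)
sin(67°) ≈ 0.920505, sin(45°) ≈ 0.707107
b ≈ 16·0.920505/0.707107 ≈ 14.7281/0.707107 ≈ 20.8286

b = 20.83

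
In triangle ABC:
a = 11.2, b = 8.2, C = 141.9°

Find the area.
Two sides and the included angle (SAS): A = ½·a·b·sin(C) = ½·11.2·8.2·sin(141.9°)
sin(141.9°) ≈ 0.617036
A ≈ ½·91.84·0.617036 = 45.92·0.617036 ≈ 28.3343

Area = 28.33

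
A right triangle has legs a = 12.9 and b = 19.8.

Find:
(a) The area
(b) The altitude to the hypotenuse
(a) The legs are perpendicular, so Area = ½·a·b = ½·12.9·19.8 = ½·255.42 = 127.71
(b) Hypotenuse c = √(a² + b²) = √(166.41 + 392.04) = √558.45 ≈ 23.6315
    Area = ½·c·h_c  ⇒  h_c = 2·Area/c = 255.42/23.6315 ≈ 10.8084

Area = 127.71, h_c = 10.81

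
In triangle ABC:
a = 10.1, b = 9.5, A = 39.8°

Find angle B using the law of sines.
a/sin(A) = b/sin(B)  ⇒  sin(B) = b·sin(A)/a = 9.5·sin(39.8°)/10.1
sin(39.8°) ≈ 0.64011
sin(B) ≈ 9.5·0.64011/10.1 ≈ 6.08104/10.1 ≈ 0.602083
B = arcsin(0.602083) ≈ 37.0193°
(Since b ≤ a we need B ≤ A, so the obtuse alternative 180° − 37.0193° ≈ 142.981° is rejected.)

B = 37.02°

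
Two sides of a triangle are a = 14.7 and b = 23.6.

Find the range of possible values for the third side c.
Triangle inequality: |a − b| < c < a + b
|a − b| = |14.7 − 23.6| = 8.9
a + b = 14.7 + 23.6 = 38.3

8.9 < c < 38.3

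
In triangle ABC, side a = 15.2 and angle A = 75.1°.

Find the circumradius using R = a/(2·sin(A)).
R = a/(2·sin(A)) = 15.2/(2·sin(75.1°))
sin(75.1°) ≈ 0.966376
R ≈ 15.2/(2·0.966376) = 15.2/1.93275 ≈ 7.86443

R = 7.864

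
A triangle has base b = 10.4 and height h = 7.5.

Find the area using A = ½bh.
A = ½·b·h = ½·10.4·7.5 = ½·78 = 39

Area = 39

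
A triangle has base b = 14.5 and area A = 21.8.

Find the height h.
A = ½·b·h  ⇒  h = 2A/b = 2·21.8/14.5 = 43.6/14.5 ≈ 3.0069

h = 3.007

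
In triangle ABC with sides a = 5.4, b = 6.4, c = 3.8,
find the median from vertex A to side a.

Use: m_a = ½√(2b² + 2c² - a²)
m_a = ½√(2·6.4² + 2·3.8² − 5.4²) = ½√(2·40.96 + 2·14.44 − 29.16) = ½√(81.92 + 28.88 − 29.16) = ½√81.64
√81.64 ≈ 9.03549, so m_a ≈ 4.51774

m_a = 4.518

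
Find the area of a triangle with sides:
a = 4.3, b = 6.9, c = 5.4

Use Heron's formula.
s = (4.3 + 6.9 + 5.4)/2 = 16.6/2 = 8.3
s − a = 4, s − b = 1.4, s − c = 2.9
s(s−a)(s−b)(s−c) = 8.3·4·1.4·2.9 ≈ 134.792
Area = √134.792 ≈ 11.61

Area = 11.61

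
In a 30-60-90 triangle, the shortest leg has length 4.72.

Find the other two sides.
In a 30-60-90 triangle the sides are in ratio 1 : √3 : 2 (short leg : long leg : hypotenuse).
Long leg = 4.72·√3 ≈ 4.72·1.73205 ≈ 8.17528
Hypotenuse = 2·4.72 = 9.44

Long leg = 4.72√3 = 8.175, Hypotenuse = 9.44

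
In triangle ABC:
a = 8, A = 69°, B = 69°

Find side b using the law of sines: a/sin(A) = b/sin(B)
a/sin(A) = b/sin(B)  ⇒  b = a·sin(B)/sin(A) = 8·sin(69°)/sin(69°)
sin(69°) ≈ 0.93358, sin(69°) ≈ 0.93358
b ≈ 8·0.93358/0.93358 ≈ 7.46864/0.93358 ≈ 8

b = 8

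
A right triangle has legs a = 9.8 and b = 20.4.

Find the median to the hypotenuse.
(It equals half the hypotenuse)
Hypotenuse c = √(a² + b²) = √(96.04 + 416.16) = √512.2 ≈ 22.6318
Median to hypotenuse = c/2 ≈ 22.6318/2 ≈ 11.3159

Median = 11.32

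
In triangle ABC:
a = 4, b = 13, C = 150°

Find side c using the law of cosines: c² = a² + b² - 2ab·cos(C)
c² = 4² + 13² − 2·4·13·cos(150°)
cos(150°) ≈ -0.866025
c² ≈ 16 + 169 − 104·(-0.866025) ≈ 185 + 90.0666 ≈ 275.067
c ≈ √275.067 ≈ 16.5851

c = 16.59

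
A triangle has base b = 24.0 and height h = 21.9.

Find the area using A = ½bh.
A = ½·b·h = ½·24.0·21.9 = ½·525.6 = 262.8

Area = 262.8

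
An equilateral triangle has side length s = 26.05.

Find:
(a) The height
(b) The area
(a) The height splits the triangle into two 30-60-90 halves: h = s·√3/2 = 26.05·1.73205/2 ≈ 45.1199/2 ≈ 22.56
(b) Area = (√3/4)·s² = (√3/4)·26.05² = (√3/4)·678.6025 ≈ 0.433013·678.6025 ≈ 293.844

Height = 22.56, Area = 293.8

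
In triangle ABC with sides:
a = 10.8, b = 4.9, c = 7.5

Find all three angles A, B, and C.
Law of cosines for each angle (a² = 116.64, b² = 24.01, c² = 56.25):
cos(A) = (b² + c² − a²)/(2bc) = (24.01 + 56.25 − 116.64)/(2·4.9·7.5) = -36.38/73.5 ≈ -0.494966  ⇒  A ≈ 119.668°
cos(B) = (a² + c² − b²)/(2ac) = (116.64 + 56.25 − 24.01)/(2·10.8·7.5) = 148.88/162 ≈ 0.919012  ⇒  B ≈ 23.2179°
cos(C) = (a² + b² − c²)/(2ab) = (116.64 + 24.01 − 56.25)/(2·10.8·4.9) = 84.4/105.84 ≈ 0.79743  ⇒  C ≈ 37.1146°
Check: A + B + C ≈ 180°

A = 119.7°, B = 23.22°, C = 37.11°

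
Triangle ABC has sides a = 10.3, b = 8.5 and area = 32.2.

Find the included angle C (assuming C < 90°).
Area = ½·a·b·sin(C)  ⇒  sin(C) = 2·Area/(a·b) = 2·32.2/(10.3·8.5) = 64.4/87.55 ≈ 0.73558
C = arcsin(0.73558) ≈ 47.3562° (taking the acute solution since C < 90°)

C = 47.36°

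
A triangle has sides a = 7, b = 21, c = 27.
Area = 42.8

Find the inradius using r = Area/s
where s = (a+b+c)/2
s = (7 + 21 + 27)/2 = 55/2 = 27.5
r = Area/s = 42.8/27.5 ≈ 1.55636

r = 1.556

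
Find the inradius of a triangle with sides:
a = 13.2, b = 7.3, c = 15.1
r = Area/s where s is the semi-perimeter.
s = (13.2 + 7.3 + 15.1)/2 = 35.6/2 = 17.8
Area = √(s(s−a)(s−b)(s−c)) = √(17.8·4.6·10.5·2.7) ≈ √2321.3 ≈ 48.1799
r ≈ 48.1799/17.8 ≈ 2.70673

r = 2.707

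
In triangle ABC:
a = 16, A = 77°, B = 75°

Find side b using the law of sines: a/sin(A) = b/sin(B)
a/sin(A) = b/sin(B)  ⇒  b = a·sin(B)/sin(A) = 16·sin(75°)/sin(77°)
sin(75°) ≈ 0.965926, sin(77°) ≈ 0.97437
b ≈ 16·0.965926/0.97437 ≈ 15.4548/0.97437 ≈ 15.8613

b = 15.86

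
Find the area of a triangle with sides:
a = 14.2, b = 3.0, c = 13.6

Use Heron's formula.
s = (14.2 + 3.0 + 13.6)/2 = 30.8/2 = 15.4
s − a = 1.2, s − b = 12.4, s − c = 1.8
s(s−a)(s−b)(s−c) = 15.4·1.2·12.4·1.8 ≈ 412.474
Area = √412.474 ≈ 20.3094

Area = 20.31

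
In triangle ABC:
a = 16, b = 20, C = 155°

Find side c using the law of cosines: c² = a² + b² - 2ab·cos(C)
c² = 16² + 20² − 2·16·20·cos(155°)
cos(155°) ≈ -0.906308
c² ≈ 256 + 400 − 640·(-0.906308) ≈ 656 + 580.037 ≈ 1236.04
c ≈ √1236.04 ≈ 35.1573

c = 35.16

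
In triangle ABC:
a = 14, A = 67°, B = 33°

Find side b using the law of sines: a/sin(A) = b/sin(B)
a/sin(A) = b/sin(B)  ⇒  b = a·sin(B)/sin(A) = 14·sin(33°)/sin(67°)
sin(33°) ≈ 0.544639, sin(67°) ≈ 0.920505
b ≈ 14·0.544639/0.920505 ≈ 7.62495/0.920505 ≈ 8.28344

b = 8.283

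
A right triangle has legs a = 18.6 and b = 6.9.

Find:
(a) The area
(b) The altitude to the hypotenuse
(a) The legs are perpendicular, so Area = ½·a·b = ½·18.6·6.9 = ½·128.34 = 64.17
(b) Hypotenuse c = √(a² + b²) = √(345.96 + 47.61) = √393.57 ≈ 19.8386
    Area = ½·c·h_c  ⇒  h_c = 2·Area/c = 128.34/19.8386 ≈ 6.46921

Area = 64.17, h_c = 6.469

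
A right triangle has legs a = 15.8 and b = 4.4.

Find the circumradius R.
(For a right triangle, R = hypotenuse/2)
Hypotenuse c = √(a² + b²) = √(249.64 + 19.36) = √269 ≈ 16.4012
R = c/2 ≈ 16.4012/2 ≈ 8.20061

R = 8.201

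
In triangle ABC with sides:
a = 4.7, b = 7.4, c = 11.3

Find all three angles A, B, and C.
Law of cosines for each angle (a² = 22.09, b² = 54.76, c² = 127.69):
cos(A) = (b² + c² − a²)/(2bc) = (54.76 + 127.69 − 22.09)/(2·7.4·11.3) = 160.36/167.24 ≈ 0.958862  ⇒  A ≈ 16.4916°
cos(B) = (a² + c² − b²)/(2ac) = (22.09 + 127.69 − 54.76)/(2·4.7·11.3) = 95.02/106.22 ≈ 0.894558  ⇒  B ≈ 26.5482°
cos(C) = (a² + b² − c²)/(2ab) = (22.09 + 54.76 − 127.69)/(2·4.7·7.4) = -50.84/69.56 ≈ -0.73088  ⇒  C ≈ 136.96°
Check: A + B + C ≈ 180°

A = 16.49°, B = 26.55°, C = 137°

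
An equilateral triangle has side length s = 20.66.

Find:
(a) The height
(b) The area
(a) The height splits the triangle into two 30-60-90 halves: h = s·√3/2 = 20.66·1.73205/2 ≈ 35.7842/2 ≈ 17.8921
(b) Area = (√3/4)·s² = (√3/4)·20.66² = (√3/4)·426.8356 ≈ 0.433013·426.8356 ≈ 184.825

Height = 17.89, Area = 184.8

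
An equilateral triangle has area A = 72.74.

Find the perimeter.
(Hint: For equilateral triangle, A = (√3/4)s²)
A = (√3/4)s²  ⇒  s² = 4A/√3 = 4·72.74/√3 = 290.96/1.73205 ≈ 167.986
s ≈ √167.986 ≈ 12.9609
Perimeter = 3s ≈ 3·12.9609 ≈ 38.8828

Perimeter = 38.88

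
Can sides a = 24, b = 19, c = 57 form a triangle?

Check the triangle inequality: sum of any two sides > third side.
a + b vs c: 24 + 19 = 43 ≤ 57  ✗
a + c vs b: 24 + 57 = 81 > 19  ✓
b + c vs a: 19 + 57 = 76 > 24  ✓

No: 24 + 19 = 43 is not > 57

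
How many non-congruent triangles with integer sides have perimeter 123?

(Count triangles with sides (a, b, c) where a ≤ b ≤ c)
Let a ≤ b ≤ c with a + b + c = 123. The only binding inequality is a + b > c, i.e. 123 − c > c, so c < 123/2; and c ≥ 123/3 since c is the largest side.
So 41 ≤ c ≤ 61. For each c, b runs from ⌈(123 − c)/2⌉ up to c (then a = 123 − b − c satisfies 1 ≤ a ≤ b automatically), giving c − ⌈(123 − c)/2⌉ + 1 choices.
Summing over c: 1 + 2 + 4 + 5 + … + 29 + 31  (21 terms, c = 41, …, 61) = 331
Check (closed form: nearest integer to p²/48 for even p, (p+3)²/48 for odd p): (123+3)²/48 = 126²/48 = 15876/48 ≈ 330.75 → 331

331 triangles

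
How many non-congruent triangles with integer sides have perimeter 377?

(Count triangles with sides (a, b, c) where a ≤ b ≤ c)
Let a ≤ b ≤ c with a + b + c = 377. The only binding inequality is a + b > c, i.e. 377 − c > c, so c < 377/2; and c ≥ 377/3 since c is the largest side.
So 126 ≤ c ≤ 188. For each c, b runs from ⌈(377 − c)/2⌉ up to c (then a = 377 − b − c satisfies 1 ≤ a ≤ b automatically), giving c − ⌈(377 − c)/2⌉ + 1 choices.
Summing over c: 1 + 3 + 4 + 6 + … + 93 + 94  (63 terms, c = 126, …, 188) = 3008
Check (closed form: nearest integer to p²/48 for even p, (p+3)²/48 for odd p): (377+3)²/48 = 380²/48 = 144400/48 ≈ 3008.33 → 3008

3008 triangles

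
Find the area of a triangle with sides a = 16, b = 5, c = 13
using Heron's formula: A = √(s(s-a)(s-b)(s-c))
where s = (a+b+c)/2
s = (16 + 5 + 13)/2 = 34/2 = 17
s − a = 1, s − b = 12, s − c = 4
s(s−a)(s−b)(s−c) = 17·1·12·4 = 816
Area = √816 ≈ 28.5657

s = 17.0, Area = 28.57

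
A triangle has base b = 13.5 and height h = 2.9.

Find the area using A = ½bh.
A = ½·b·h = ½·13.5·2.9 = ½·39.15 = 19.575

Area = 19.575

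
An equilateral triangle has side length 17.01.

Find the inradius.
r = Area/s with s the semi-perimeter.
Area = (√3/4)·17.01² = (√3/4)·289.3401 ≈ 0.433013·289.3401 ≈ 125.288
s = 3·17.01/2 = 25.515
r ≈ 125.288/25.515 ≈ 4.91036
(Equivalently r = side/(2√3) = 17.01/3.4641 ≈ 4.91036.)

r = 4.91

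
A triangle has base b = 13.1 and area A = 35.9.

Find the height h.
A = ½·b·h  ⇒  h = 2A/b = 2·35.9/13.1 = 71.8/13.1 ≈ 5.48092

h = 5.481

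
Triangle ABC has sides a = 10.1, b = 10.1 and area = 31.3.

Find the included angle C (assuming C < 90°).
Area = ½·a·b·sin(C)  ⇒  sin(C) = 2·Area/(a·b) = 2·31.3/(10.1·10.1) = 62.6/102.01 ≈ 0.613665
C = arcsin(0.613665) ≈ 37.855° (taking the acute solution since C < 90°)

C = 37.86°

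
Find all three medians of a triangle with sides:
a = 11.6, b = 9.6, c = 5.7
Median formula: m_a = ½√(2b² + 2c² − a²) (and cyclically). a² = 134.56, b² = 92.16, c² = 32.49.
m_a = ½√(2·92.16 + 2·32.49 − 134.56) = ½√114.74 ≈ ½·10.7117 ≈ 5.35584
m_b = ½√(2·134.56 + 2·32.49 − 92.16) = ½√241.94 ≈ ½·15.5544 ≈ 7.77721
m_c = ½√(2·134.56 + 2·92.16 − 32.49) = ½√420.95 ≈ ½·20.5171 ≈ 10.2585

m_a = 5.356, m_b = 7.777, m_c = 10.26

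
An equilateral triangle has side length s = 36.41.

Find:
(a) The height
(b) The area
(a) The height splits the triangle into two 30-60-90 halves: h = s·√3/2 = 36.41·1.73205/2 ≈ 63.064/2 ≈ 31.532
(b) Area = (√3/4)·s² = (√3/4)·36.41² = (√3/4)·1325.6881 ≈ 0.433013·1325.6881 ≈ 574.04

Height = 31.53, Area = 574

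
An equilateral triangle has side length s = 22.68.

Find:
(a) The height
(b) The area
(a) The height splits the triangle into two 30-60-90 halves: h = s·√3/2 = 22.68·1.73205/2 ≈ 39.2829/2 ≈ 19.6415
(b) Area = (√3/4)·s² = (√3/4)·22.68² = (√3/4)·514.3824 ≈ 0.433013·514.3824 ≈ 222.734

Height = 19.64, Area = 222.7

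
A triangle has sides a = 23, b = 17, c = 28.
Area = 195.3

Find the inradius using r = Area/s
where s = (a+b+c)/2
s = (23 + 17 + 28)/2 = 68/2 = 34
r = Area/s = 195.3/34 ≈ 5.74412

r = 5.744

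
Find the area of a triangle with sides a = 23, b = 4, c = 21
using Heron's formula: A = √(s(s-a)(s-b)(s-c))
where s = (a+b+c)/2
s = (23 + 4 + 21)/2 = 48/2 = 24
s − a = 1, s − b = 20, s − c = 3
s(s−a)(s−b)(s−c) = 24·1·20·3 = 1440
Area = √1440 ≈ 37.9473

s = 24.0, Area = 37.95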